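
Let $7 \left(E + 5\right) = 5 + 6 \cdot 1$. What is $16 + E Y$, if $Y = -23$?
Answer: $\frac{664}{7} \approx 94.857$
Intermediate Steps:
$E = - \frac{24}{7}$ ($E = -5 + \frac{5 + 6 \cdot 1}{7} = -5 + \frac{5 + 6}{7} = -5 + \frac{1}{7} \cdot 11 = -5 + \frac{11}{7} = - \frac{24}{7} \approx -3.4286$)
$16 + E Y = 16 - - \frac{552}{7} = 16 + \frac{552}{7} = \frac{664}{7}$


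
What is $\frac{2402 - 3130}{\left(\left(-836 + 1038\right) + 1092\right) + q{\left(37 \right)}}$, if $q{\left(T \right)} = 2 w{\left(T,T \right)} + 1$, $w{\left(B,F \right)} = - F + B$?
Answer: $- \frac{104}{185} \approx -0.56216$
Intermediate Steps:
$w{\left(B,F \right)} = B - F$
$q{\left(T \right)} = 1$ ($q{\left(T \right)} = 2 \left(T - T\right) + 1 = 2 \cdot 0 + 1 = 0 + 1 = 1$)
$\frac{2402 - 3130}{\left(\left(-836 + 1038\right) + 1092\right) + q{\left(37 \right)}} = \frac{2402 - 3130}{\left(\left(-836 + 1038\right) + 1092\right) + 1} = - \frac{728}{\left(202 + 1092\right) + 1} = - \frac{728}{1294 + 1} = - \frac{728}{1295} = \left(-728\right) \frac{1}{1295} = - \frac{104}{185}$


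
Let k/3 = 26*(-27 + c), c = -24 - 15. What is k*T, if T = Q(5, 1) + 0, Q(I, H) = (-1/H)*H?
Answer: 5148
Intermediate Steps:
Q(I, H) = -1
c = -39
T = -1 (T = -1 + 0 = -1)
k = -5148 (k = 3*(26*(-27 - 39)) = 3*(26*(-66)) = 3*(-1716) = -5148)
k*T = -5148*(-1) = 5148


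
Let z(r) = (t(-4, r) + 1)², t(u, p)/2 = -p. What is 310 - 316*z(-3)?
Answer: -15174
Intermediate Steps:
t(u, p) = -2*p (t(u, p) = 2*(-p) = -2*p)
z(r) = (1 - 2*r)² (z(r) = (-2*r + 1)² = (1 - 2*r)²)
310 - 316*z(-3) = 310 - 316*(-1 + 2*(-3))² = 310 - 316*(-1 - 6)² = 310 - 316*(-7)² = 310 - 316*49 = 310 - 15484 = -15174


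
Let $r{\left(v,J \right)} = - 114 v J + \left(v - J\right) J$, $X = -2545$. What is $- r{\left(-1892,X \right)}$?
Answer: $550587845$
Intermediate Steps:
$r{\left(v,J \right)} = J \left(v - J\right) - 114 J v$ ($r{\left(v,J \right)} = - 114 J v + J \left(v - J\right) = J \left(v - J\right) - 114 J v$)
$- r{\left(-1892,X \right)} = - \left(-1\right) \left(-2545\right) \left(-2545 + 113 \left(-1892\right)\right) = - \left(-1\right) \left(-2545\right) \left(-2545 - 213796\right) = - \left(-1\right) \left(-2545\right) \left(-216341\right) = \left(-1\right) \left(-550587845\right) = 550587845$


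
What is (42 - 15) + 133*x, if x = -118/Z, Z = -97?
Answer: 18313/97 ≈ 188.79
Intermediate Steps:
x = 118/97 (x = -118/(-97) = -118*(-1/97) = 118/97 ≈ 1.2165)
(42 - 15) + 133*x = (42 - 15) + 133*(118/97) = 27 + 15694/97 = 18313/97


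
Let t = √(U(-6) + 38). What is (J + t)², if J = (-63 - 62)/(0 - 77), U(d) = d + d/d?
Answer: 211282/5929 + 250*√33/77 ≈ 54.286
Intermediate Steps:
U(d) = 1 + d (U(d) = d + 1 = 1 + d)
t = √33 (t = √((1 - 6) + 38) = √(-5 + 38) = √33 ≈ 5.7446)
J = 125/77 (J = -125/(-77) = -125*(-1/77) = 125/77 ≈ 1.6234)
(J + t)² = (125/77 + √33)²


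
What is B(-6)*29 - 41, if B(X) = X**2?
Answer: 1003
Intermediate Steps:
B(-6)*29 - 41 = (-6)**2*29 - 41 = 36*29 - 41 = 1044 - 41 = 1003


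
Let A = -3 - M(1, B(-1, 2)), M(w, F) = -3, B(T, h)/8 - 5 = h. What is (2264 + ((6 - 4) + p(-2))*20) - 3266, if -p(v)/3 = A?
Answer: -962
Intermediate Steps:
B(T, h) = 40 + 8*h
A = 0 (A = -3 - 1*(-3) = -3 + 3 = 0)
p(v) = 0 (p(v) = -3*0 = 0)
(2264 + ((6 - 4) + p(-2))*20) - 3266 = (2264 + ((6 - 4) + 0)*20) - 3266 = (2264 + (2 + 0)*20) - 3266 = (2264 + 2*20) - 3266 = (2264 + 40) - 3266 = 2304 - 3266 = -962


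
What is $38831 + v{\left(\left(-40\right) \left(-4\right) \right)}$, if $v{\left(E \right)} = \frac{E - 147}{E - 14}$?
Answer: $\frac{5669339}{146} \approx 38831.0$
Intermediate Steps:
$v{\left(E \right)} = \frac{-147 + E}{-14 + E}$
$38831 + v{\left(\left(-40\right) \left(-4\right) \right)} = 38831 + \frac{-147 - -160}{-14 - -160} = 38831 + \frac{-147 + 160}{-14 + 160} = 38831 + \frac{1}{146} \cdot 13 = 38831 + \frac{13}{146} = \frac{5669339}{146}$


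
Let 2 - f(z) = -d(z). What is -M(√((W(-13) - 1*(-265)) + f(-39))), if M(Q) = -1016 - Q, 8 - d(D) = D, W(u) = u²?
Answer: 1016 + √483 ≈ 1038.0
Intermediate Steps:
d(D) = 8 - D
f(z) = 10 - z (f(z) = 2 - (-1)*(8 - z) = 2 - (-8 + z) = 2 + (8 - z) = 10 - z)
-M(√((W(-13) - 1*(-265)) + f(-39))) = -(-1016 - √(((-13)² - 1*(-265)) + (10 - 1*(-39)))) = -(-1016 - √((169 + 265) + (10 + 39))) = -(-1016 - √(434 + 49)) = -(-1016 - √483) = 1016 + √483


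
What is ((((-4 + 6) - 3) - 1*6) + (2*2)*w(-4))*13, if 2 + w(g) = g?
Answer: -403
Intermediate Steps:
w(g) = -2 + g
((((-4 + 6) - 3) - 1*6) + (2*2)*w(-4))*13 = ((((-4 + 6) - 3) - 1*6) + (2*2)*(-2 - 4))*13 = (((2 - 3) - 6) + 4*(-6))*13 = ((-1 - 6) - 24)*13 = (-7 - 24)*13 = -31*13 = -403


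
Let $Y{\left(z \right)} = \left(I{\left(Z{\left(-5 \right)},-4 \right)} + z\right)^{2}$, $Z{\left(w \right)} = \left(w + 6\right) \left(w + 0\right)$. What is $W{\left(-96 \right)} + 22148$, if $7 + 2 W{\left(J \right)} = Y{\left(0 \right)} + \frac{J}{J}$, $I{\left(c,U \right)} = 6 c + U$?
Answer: $22723$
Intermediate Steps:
$Z{\left(w \right)} = w \left(6 + w\right)$ ($Z{\left(w \right)} = \left(6 + w\right) w = w \left(6 + w\right)$)
$I{\left(c,U \right)} = U + 6 c$
$Y{\left(z \right)} = \left(-34 + z\right)^{2}$ ($Y{\left(z \right)} = \left(\left(-4 + 6 \left(- 5 \left(6 - 5\right)\right)\right) + z\right)^{2} = \left(\left(-4 + 6 \left(\left(-5\right) 1\right)\right) + z\right)^{2} = \left(\left(-4 + 6 \left(-5\right)\right) + z\right)^{2} = \left(\left(-4 - 30\right) + z\right)^{2} = \left(-34 + z\right)^{2}$)
$W{\left(J \right)} = 575$ ($W{\left(J \right)} = - \frac{7}{2} + \frac{\left(-34 + 0\right)^{2} + \frac{J}{J}}{2} = - \frac{7}{2} + \frac{\left(-34\right)^{2} + 1}{2} = - \frac{7}{2} + \frac{1156 + 1}{2} = - \frac{7}{2} + \frac{1}{2} \cdot 1157 = - \frac{7}{2} + \frac{1157}{2} = 575$)
$W{\left(-96 \right)} + 22148 = 575 + 22148 = 22723$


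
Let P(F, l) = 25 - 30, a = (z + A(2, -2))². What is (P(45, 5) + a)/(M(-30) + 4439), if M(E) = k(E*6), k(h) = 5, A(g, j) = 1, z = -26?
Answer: 155/1111 ≈ 0.13951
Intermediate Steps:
M(E) = 5
a = 625 (a = (-26 + 1)² = (-25)² = 625)
P(F, l) = -5
(P(45, 5) + a)/(M(-30) + 4439) = (-5 + 625)/(5 + 4439) = 620/4444 = 620*(1/4444) = 155/1111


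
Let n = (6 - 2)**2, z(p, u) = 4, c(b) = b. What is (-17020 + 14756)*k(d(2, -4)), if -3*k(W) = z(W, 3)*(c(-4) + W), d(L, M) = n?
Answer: 36224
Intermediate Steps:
n = 16 (n = 4**2 = 16)
d(L, M) = 16
k(W) = 16/3 - 4*W/3 (k(W) = -4*(-4 + W)/3 = -(-16 + 4*W)/3 = 16/3 - 4*W/3)
(-17020 + 14756)*k(d(2, -4)) = (-17020 + 14756)*(16/3 - 4/3*16) = -2264*(16/3 - 64/3) = -2264*(-16) = 36224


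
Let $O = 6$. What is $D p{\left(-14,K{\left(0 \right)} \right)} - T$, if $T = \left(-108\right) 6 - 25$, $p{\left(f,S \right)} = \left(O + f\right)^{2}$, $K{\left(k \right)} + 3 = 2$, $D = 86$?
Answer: $6177$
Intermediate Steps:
$K{\left(k \right)} = -1$ ($K{\left(k \right)} = -3 + 2 = -1$)
$p{\left(f,S \right)} = \left(6 + f\right)^{2}$
$T = -673$ ($T = -648 - 25 = -673$)
$D p{\left(-14,K{\left(0 \right)} \right)} - T = 86 \left(6 - 14\right)^{2} - -673 = 86 \left(-8\right)^{2} + 673 = 86 \cdot 64 + 673 = 5504 + 673 = 6177$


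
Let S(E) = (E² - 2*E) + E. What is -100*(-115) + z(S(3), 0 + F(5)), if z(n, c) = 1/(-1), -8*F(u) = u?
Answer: 11499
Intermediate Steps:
F(u) = -u/8
S(E) = E² - E
z(n, c) = -1
-100*(-115) + z(S(3), 0 + F(5)) = -100*(-115) - 1 = 11500 - 1 = 11499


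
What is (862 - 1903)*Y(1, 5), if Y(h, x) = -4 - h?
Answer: 5205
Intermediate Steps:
(862 - 1903)*Y(1, 5) = (862 - 1903)*(-4 - 1*1) = -1041*(-4 - 1) = -1041*(-5) = 5205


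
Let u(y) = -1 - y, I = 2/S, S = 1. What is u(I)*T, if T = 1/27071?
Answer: -3/27071 ≈ -0.00011082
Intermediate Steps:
I = 2 (I = 2/1 = 2*1 = 2)
T = 1/27071 ≈ 3.6940e-5
u(I)*T = (-1 - 1*2)*(1/27071) = (-1 - 2)*(1/27071) = -3*1/27071 = -3/27071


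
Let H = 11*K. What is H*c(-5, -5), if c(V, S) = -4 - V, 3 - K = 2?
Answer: 11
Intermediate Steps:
K = 1 (K = 3 - 1*2 = 3 - 2 = 1)
H = 11 (H = 11*1 = 11)
H*c(-5, -5) = 11*(-4 - 1*(-5)) = 11*(-4 + 5) = 11*1 = 11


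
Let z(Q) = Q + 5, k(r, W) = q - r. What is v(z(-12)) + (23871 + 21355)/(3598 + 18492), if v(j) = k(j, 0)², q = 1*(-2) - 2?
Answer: 122018/11045 ≈ 11.047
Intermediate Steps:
q = -4 (q = -2 - 2 = -4)
k(r, W) = -4 - r
z(Q) = 5 + Q
v(j) = (-4 - j)²
v(z(-12)) + (23871 + 21355)/(3598 + 18492) = (4 + (5 - 12))² + (23871 + 21355)/(3598 + 18492) = (4 - 7)² + 45226/22090 = (-3)² + 45226*(1/22090) = 9 + 22613/11045 = 122018/11045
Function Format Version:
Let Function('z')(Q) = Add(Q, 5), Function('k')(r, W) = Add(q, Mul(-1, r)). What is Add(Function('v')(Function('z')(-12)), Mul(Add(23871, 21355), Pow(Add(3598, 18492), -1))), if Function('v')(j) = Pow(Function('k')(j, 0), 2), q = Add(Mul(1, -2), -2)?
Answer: Rational(122018, 11045) ≈ 11.047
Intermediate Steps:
q = -4 (q = Add(-2, -2) = -4)
Function('k')(r, W) = Add(-4, Mul(-1, r))
Function('z')(Q) = Add(5, Q)
Function('v')(j) = Pow(Add(-4, Mul(-1, j)), 2)
Add(Function('v')(Function('z')(-12)), Mul(Add(23871, 21355), Pow(Add(3598, 18492), -1))) = Add(Pow(Add(4, Add(5, -12)), 2), Mul(Add(23871, 21355), Pow(Add(3598, 18492), -1))) = Add(Pow(Add(4, -7), 2), Mul(45226, Pow(22090, -1))) = Add(Pow(-3, 2), Mul(45226, Rational(1, 22090))) = Add(9, Rational(22613, 11045)) = Rational(122018, 11045)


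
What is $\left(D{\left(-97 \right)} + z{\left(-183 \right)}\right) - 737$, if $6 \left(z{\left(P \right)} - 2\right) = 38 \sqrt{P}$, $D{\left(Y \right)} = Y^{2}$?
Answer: $8674 + \frac{19 i \sqrt{183}}{3} \approx 8674.0 + 85.676 i$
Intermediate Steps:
$z{\left(P \right)} = 2 + \frac{19 \sqrt{P}}{3}$ ($z{\left(P \right)} = 2 + \frac{38 \sqrt{P}}{6} = 2 + \frac{19 \sqrt{P}}{3}$)
$\left(D{\left(-97 \right)} + z{\left(-183 \right)}\right) - 737 = \left(\left(-97\right)^{2} + \left(2 + \frac{19 \sqrt{-183}}{3}\right)\right) - 737 = \left(9409 + \left(2 + \frac{19 i \sqrt{183}}{3}\right)\right) - 737 = \left(9411 + \frac{19 i \sqrt{183}}{3}\right) - 737 = 8674 + \frac{19 i \sqrt{183}}{3}$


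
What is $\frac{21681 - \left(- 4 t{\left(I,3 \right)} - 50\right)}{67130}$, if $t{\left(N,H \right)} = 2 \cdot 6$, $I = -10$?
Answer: $\frac{21779}{67130} \approx 0.32443$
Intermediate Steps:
$t{\left(N,H \right)} = 12$
$\frac{21681 - \left(- 4 t{\left(I,3 \right)} - 50\right)}{67130} = \frac{21681 - \left(\left(-4\right) 12 - 50\right)}{67130} = \left(21681 - \left(-48 - 50\right)\right) \frac{1}{67130} = \left(21681 - -98\right) \frac{1}{67130} = \left(21681 + 98\right) \frac{1}{67130} = 21779 \cdot \frac{1}{67130} = \frac{21779}{67130}$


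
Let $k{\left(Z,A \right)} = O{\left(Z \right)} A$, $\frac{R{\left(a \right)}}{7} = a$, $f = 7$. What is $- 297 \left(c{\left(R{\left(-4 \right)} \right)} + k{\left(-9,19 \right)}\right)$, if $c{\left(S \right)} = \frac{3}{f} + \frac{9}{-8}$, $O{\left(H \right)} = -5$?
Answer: $\frac{1591623}{56} \approx 28422.0$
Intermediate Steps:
$R{\left(a \right)} = 7 a$
$c{\left(S \right)} = - \frac{39}{56}$ ($c{\left(S \right)} = \frac{3}{7} + \frac{9}{-8} = 3 \cdot \frac{1}{7} + 9 \left(- \frac{1}{8}\right) = \frac{3}{7} - \frac{9}{8} = - \frac{39}{56}$)
$k{\left(Z,A \right)} = - 5 A$
$- 297 \left(c{\left(R{\left(-4 \right)} \right)} + k{\left(-9,19 \right)}\right) = - 297 \left(- \frac{39}{56} - 95\right) = \left(-297\right) \left(- \frac{5359}{56}\right) = \frac{1591623}{56}$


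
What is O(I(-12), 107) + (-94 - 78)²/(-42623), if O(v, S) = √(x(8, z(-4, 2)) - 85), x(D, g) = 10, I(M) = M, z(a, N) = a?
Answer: -29584/42623 + 5*I*√3 ≈ -0.69409 + 8.6602*I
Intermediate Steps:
O(v, S) = 5*I*√3 (O(v, S) = √(10 - 85) = √(-75) = 5*I*√3)
O(I(-12), 107) + (-94 - 78)²/(-42623) = 5*I*√3 + (-94 - 78)²/(-42623) = 5*I*√3 + (-172)²*(-1/42623) = 5*I*√3 + 29584*(-1/42623) = 5*I*√3 - 29584/42623 = -29584/42623 + 5*I*√3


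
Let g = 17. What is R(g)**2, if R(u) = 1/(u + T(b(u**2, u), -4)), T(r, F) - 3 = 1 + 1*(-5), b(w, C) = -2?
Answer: 1/256 ≈ 0.0039063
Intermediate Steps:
T(r, F) = -1 (T(r, F) = 3 + (1 + 1*(-5)) = 3 + (1 - 5) = 3 - 4 = -1)
R(u) = 1/(-1 + u) (R(u) = 1/(u - 1) = 1/(-1 + u))
R(g)**2 = (1/(-1 + 17))**2 = (1/16)**2 = 1/256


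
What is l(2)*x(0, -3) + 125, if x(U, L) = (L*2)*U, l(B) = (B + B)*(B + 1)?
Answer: 125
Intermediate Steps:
l(B) = 2*B*(1 + B) (l(B) = (2*B)*(1 + B) = 2*B*(1 + B))
x(U, L) = 2*L*U (x(U, L) = (2*L)*U = 2*L*U)
l(2)*x(0, -3) + 125 = (2*2*(1 + 2))*(2*(-3)*0) + 125 = (2*2*3)*0 + 125 = 12*0 + 125 = 0 + 125 = 125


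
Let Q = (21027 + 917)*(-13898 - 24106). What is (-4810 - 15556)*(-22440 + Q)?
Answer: 16984881811056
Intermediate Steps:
Q = -833959776 (Q = 21944*(-38004) = -833959776)
(-4810 - 15556)*(-22440 + Q) = (-4810 - 15556)*(-22440 - 833959776) = -20366*(-833982216) = 16984881811056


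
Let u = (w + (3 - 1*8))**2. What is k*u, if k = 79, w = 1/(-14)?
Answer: 398239/196 ≈ 2031.8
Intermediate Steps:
w = -1/14 ≈ -0.071429
u = 5041/196 (u = (-1/14 + (3 - 1*8))**2 = (-1/14 + (3 - 8))**2 = (-1/14 - 5)**2 = (-71/14)**2 = 5041/196 ≈ 25.719)
k*u = 79*(5041/196) = 398239/196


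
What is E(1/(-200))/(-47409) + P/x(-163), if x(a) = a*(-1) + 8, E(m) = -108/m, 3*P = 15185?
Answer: 236274955/8106939 ≈ 29.145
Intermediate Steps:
P = 15185/3 (P = (⅓)*15185 = 15185/3 ≈ 5061.7)
x(a) = 8 - a (x(a) = -a + 8 = 8 - a)
E(1/(-200))/(-47409) + P/x(-163) = -108/(1/(-200))/(-47409) + 15185/(3*(8 - 1*(-163))) = -108/(-1/200)*(-1/47409) + 15185/(3*(8 + 163)) = -108*(-200)*(-1/47409) + (15185/3)/171 = 21600*(-1/47409) + (15185/3)*(1/171) = -7200/15803 + 15185/513 = 236274955/8106939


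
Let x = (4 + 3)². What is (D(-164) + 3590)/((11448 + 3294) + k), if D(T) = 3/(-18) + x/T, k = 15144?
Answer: 1766051/14703912 ≈ 0.12011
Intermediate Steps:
x = 49 (x = 7² = 49)
D(T) = -⅙ + 49/T (D(T) = 3/(-18) + 49/T = 3*(-1/18) + 49/T = -⅙ + 49/T)
(D(-164) + 3590)/((11448 + 3294) + k) = ((⅙)*(294 - 1*(-164))/(-164) + 3590)/((11448 + 3294) + 15144) = ((⅙)*(-1/164)*(294 + 164) + 3590)/(14742 + 15144) = ((⅙)*(-1/164)*458 + 3590)/29886 = (-229/492 + 3590)*(1/29886) = (1766051/492)*(1/29886) = 1766051/14703912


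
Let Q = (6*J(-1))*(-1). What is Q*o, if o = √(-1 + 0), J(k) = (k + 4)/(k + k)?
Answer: 9*I ≈ 9.0*I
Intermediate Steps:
J(k) = (4 + k)/(2*k) (J(k) = (4 + k)/((2*k)) = (4 + k)*(1/(2*k)) = (4 + k)/(2*k))
o = I (o = √(-1) = I ≈ 1.0*I)
Q = 9 (Q = (6*((½)*(4 - 1)/(-1)))*(-1) = (6*((½)*(-1)*3))*(-1) = (6*(-3/2))*(-1) = -9*(-1) = 9)
Q*o = 9*I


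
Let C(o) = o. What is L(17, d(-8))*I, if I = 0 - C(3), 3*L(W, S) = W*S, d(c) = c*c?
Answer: -1088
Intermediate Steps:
d(c) = c²
L(W, S) = S*W/3 (L(W, S) = (W*S)/3 = (S*W)/3 = S*W/3)
I = -3 (I = 0 - 1*3 = 0 - 3 = -3)
L(17, d(-8))*I = ((⅓)*(-8)²*17)*(-3) = ((⅓)*64*17)*(-3) = (1088/3)*(-3) = -1088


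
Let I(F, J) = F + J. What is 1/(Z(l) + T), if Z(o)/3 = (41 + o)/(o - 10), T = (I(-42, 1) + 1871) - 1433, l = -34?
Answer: 44/17447 ≈ 0.0025219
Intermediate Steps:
T = 397 (T = ((-42 + 1) + 1871) - 1433 = (-41 + 1871) - 1433 = 1830 - 1433 = 397)
Z(o) = 3*(41 + o)/(-10 + o) (Z(o) = 3*((41 + o)/(o - 10)) = 3*((41 + o)/(-10 + o)) = 3*(41 + o)/(-10 + o))
1/(Z(l) + T) = 1/(3*(41 - 34)/(-10 - 34) + 397) = 1/(3*7/(-44) + 397) = 1/(3*(-1/44)*7 + 397) = 1/(-21/44 + 397) = 1/(17447/44) = 44/17447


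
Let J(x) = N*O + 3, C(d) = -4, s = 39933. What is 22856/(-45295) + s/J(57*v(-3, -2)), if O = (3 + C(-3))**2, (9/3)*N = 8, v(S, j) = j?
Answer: 319171009/45295 ≈ 7046.5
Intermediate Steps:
N = 8/3 (N = (1/3)*8 = 8/3 ≈ 2.6667)
O = 1 (O = (3 - 4)**2 = (-1)**2 = 1)
J(x) = 17/3 (J(x) = (8/3)*1 + 3 = 8/3 + 3 = 17/3)
22856/(-45295) + s/J(57*v(-3, -2)) = 22856/(-45295) + 39933/(17/3) = 22856*(-1/45295) + 39933*(3/17) = -22856/45295 + 7047 = 319171009/45295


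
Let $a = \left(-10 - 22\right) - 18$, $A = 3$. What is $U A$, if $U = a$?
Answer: $-150$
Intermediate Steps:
$a = -50$ ($a = -32 - 18 = -50$)
$U = -50$
$U A = \left(-50\right) 3 = -150$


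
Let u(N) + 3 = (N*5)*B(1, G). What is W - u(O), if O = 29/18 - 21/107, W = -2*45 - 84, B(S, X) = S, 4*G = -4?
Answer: -342971/1926 ≈ -178.07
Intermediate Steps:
G = -1 (G = (¼)*(-4) = -1)
W = -174 (W = -90 - 84 = -174)
O = 2725/1926 (O = 29*(1/18) - 21*1/107 = 29/18 - 21/107 = 2725/1926 ≈ 1.4149)
u(N) = -3 + 5*N (u(N) = -3 + (N*5)*1 = -3 + (5*N)*1 = -3 + 5*N)
W - u(O) = -174 - (-3 + 5*(2725/1926)) = -174 - (-3 + 13625/1926) = -174 - 1*7847/1926 = -174 - 7847/1926 = -342971/1926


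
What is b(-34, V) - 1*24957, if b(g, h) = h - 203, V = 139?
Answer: -25021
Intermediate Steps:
b(g, h) = -203 + h
b(-34, V) - 1*24957 = (-203 + 139) - 1*24957 = -64 - 24957 = -25021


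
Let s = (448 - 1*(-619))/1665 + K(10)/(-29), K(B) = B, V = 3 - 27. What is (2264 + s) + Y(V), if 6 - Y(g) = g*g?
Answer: 81809083/48285 ≈ 1694.3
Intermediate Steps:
V = -24
s = 14293/48285 (s = (448 - 1*(-619))/1665 + 10/(-29) = (448 + 619)*(1/1665) + 10*(-1/29) = 1067*(1/1665) - 10/29 = 1067/1665 - 10/29 = 14293/48285 ≈ 0.29601)
Y(g) = 6 - g**2 (Y(g) = 6 - g*g = 6 - g**2)
(2264 + s) + Y(V) = (2264 + 14293/48285) + (6 - 1*(-24)**2) = 109331533/48285 + (6 - 1*576) = 109331533/48285 + (6 - 576) = 109331533/48285 - 570 = 81809083/48285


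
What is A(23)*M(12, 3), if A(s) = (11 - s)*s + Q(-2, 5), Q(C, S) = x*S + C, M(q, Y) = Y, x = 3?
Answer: -789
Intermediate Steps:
Q(C, S) = C + 3*S (Q(C, S) = 3*S + C = C + 3*S)
A(s) = 13 + s*(11 - s) (A(s) = (11 - s)*s + (-2 + 3*5) = s*(11 - s) + (-2 + 15) = s*(11 - s) + 13 = 13 + s*(11 - s))
A(23)*M(12, 3) = (13 - 1*23² + 11*23)*3 = (13 - 1*529 + 253)*3 = (13 - 529 + 253)*3 = -263*3 = -789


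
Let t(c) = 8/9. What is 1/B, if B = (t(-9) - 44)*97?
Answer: -9/37636 ≈ -0.00023913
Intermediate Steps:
t(c) = 8/9 (t(c) = 8*(1/9) = 8/9)
B = -37636/9 (B = (8/9 - 44)*97 = -388/9*97 = -37636/9 ≈ -4181.8)
1/B = 1/(-37636/9) = -9/37636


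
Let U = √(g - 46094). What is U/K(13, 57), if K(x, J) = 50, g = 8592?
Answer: I*√37502/50 ≈ 3.8731*I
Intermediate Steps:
U = I*√37502 (U = √(8592 - 46094) = √(-37502) = I*√37502 ≈ 193.65*I)
U/K(13, 57) = (I*√37502)/50 = (I*√37502)*(1/50) = I*√37502/50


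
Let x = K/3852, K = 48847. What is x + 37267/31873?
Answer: 1700452915/122774796 ≈ 13.850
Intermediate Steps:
x = 48847/3852 ≈ 12.681
x + 37267/31873 = 48847/3852 + 37267/31873 = 1700452915/122774796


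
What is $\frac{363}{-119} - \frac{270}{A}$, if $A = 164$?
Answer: $- \frac{45831}{9758} \approx -4.6968$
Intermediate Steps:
$\frac{363}{-119} - \frac{270}{A} = \frac{363}{-119} - \frac{270}{164} = 363 \left(- \frac{1}{119}\right) - \frac{135}{82} = - \frac{363}{119} - \frac{135}{82} = - \frac{45831}{9758}$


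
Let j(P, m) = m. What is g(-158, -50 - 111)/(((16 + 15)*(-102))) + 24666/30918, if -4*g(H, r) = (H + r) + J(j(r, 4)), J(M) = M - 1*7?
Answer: 25168331/32587572 ≈ 0.77233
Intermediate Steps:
J(M) = -7 + M (J(M) = M - 7 = -7 + M)
g(H, r) = ¾ - H/4 - r/4 (g(H, r) = -((H + r) + (-7 + 4))/4 = -((H + r) - 3)/4 = -(-3 + H + r)/4 = ¾ - H/4 - r/4)
g(-158, -50 - 111)/(((16 + 15)*(-102))) + 24666/30918 = (¾ - ¼*(-158) - (-50 - 111)/4)/(((16 + 15)*(-102))) + 24666/30918 = (¾ + 79/2 - ¼*(-161))/((31*(-102))) + 24666*(1/30918) = (¾ + 79/2 + 161/4)/(-3162) + 4111/5153 = (161/2)*(-1/3162) + 4111/5153 = -161/6324 + 4111/5153 = 25168331/32587572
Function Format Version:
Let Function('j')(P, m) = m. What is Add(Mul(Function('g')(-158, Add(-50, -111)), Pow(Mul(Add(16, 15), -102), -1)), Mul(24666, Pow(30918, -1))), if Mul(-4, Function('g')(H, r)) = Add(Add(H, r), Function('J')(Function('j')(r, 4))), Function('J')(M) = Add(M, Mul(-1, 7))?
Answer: Rational(25168331, 32587572) ≈ 0.77233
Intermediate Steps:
Function('J')(M) = Add(-7, M) (Function('J')(M) = Add(M, -7) = Add(-7, M))
Function('g')(H, r) = Add(Rational(3, 4), Mul(Rational(-1, 4), H), Mul(Rational(-1, 4), r)) (Function('g')(H, r) = Mul(Rational(-1, 4), Add(Add(H, r), Add(-7, 4))) = Mul(Rational(-1, 4), Add(Add(H, r), -3)) = Mul(Rational(-1, 4), Add(-3, H, r)) = Add(Rational(3, 4), Mul(Rational(-1, 4), H), Mul(Rational(-1, 4), r)))
Add(Mul(Function('g')(-158, Add(-50, -111)), Pow(Mul(Add(16, 15), -102), -1)), Mul(24666, Pow(30918, -1))) = Add(Mul(Add(Rational(3, 4), Mul(Rational(-1, 4), -158), Mul(Rational(-1, 4), Add(-50, -111))), Pow(Mul(Add(16, 15), -102), -1)), Mul(24666, Pow(30918, -1))) = Add(Mul(Add(Rational(3, 4), Rational(79, 2), Mul(Rational(-1, 4), -161)), Pow(Mul(31, -102), -1)), Mul(24666, Rational(1, 30918))) = Add(Mul(Add(Rational(3, 4), Rational(79, 2), Rational(161, 4)), Pow(-3162, -1)), Rational(4111, 5153)) = Add(Mul(Rational(161, 2), Rational(-1, 3162)), Rational(4111, 5153)) = Add(Rational(-161, 6324), Rational(4111, 5153)) = Rational(25168331, 32587572)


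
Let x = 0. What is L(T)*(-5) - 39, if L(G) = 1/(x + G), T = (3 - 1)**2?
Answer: -161/4 ≈ -40.250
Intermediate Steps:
T = 4 (T = 2**2 = 4)
L(G) = 1/G (L(G) = 1/(0 + G) = 1/G)
L(T)*(-5) - 39 = -5/4 - 39 = -161/4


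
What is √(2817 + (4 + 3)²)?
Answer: √2866 ≈ 53.535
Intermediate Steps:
√(2817 + (4 + 3)²) = √(2817 + 7²) = √(2817 + 49) = √2866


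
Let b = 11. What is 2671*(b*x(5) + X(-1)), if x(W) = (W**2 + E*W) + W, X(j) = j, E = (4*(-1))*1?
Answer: 291139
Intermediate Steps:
E = -4 (E = -4*1 = -4)
x(W) = W**2 - 3*W (x(W) = (W**2 - 4*W) + W = W**2 - 3*W)
2671*(b*x(5) + X(-1)) = 2671*(11*(5*(-3 + 5)) - 1) = 2671*(11*(5*2) - 1) = 2671*(11*10 - 1) = 2671*(110 - 1) = 2671*109 = 291139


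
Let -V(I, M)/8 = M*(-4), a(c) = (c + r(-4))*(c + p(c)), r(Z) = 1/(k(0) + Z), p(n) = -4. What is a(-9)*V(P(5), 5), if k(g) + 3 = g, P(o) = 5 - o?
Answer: 133120/7 ≈ 19017.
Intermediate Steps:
k(g) = -3 + g
r(Z) = 1/(-3 + Z) (r(Z) = 1/((-3 + 0) + Z) = 1/(-3 + Z))
a(c) = (-4 + c)*(-⅐ + c) (a(c) = (c + 1/(-3 - 4))*(c - 4) = (c + 1/(-7))*(-4 + c) = (c - ⅐)*(-4 + c) = (-⅐ + c)*(-4 + c) = (-4 + c)*(-⅐ + c))
V(I, M) = 32*M (V(I, M) = -8*M*(-4) = -(-32)*M = 32*M)
a(-9)*V(P(5), 5) = (4/7 + (-9)² - 29/7*(-9))*(32*5) = (4/7 + 81 + 261/7)*160 = (832/7)*160 = 133120/7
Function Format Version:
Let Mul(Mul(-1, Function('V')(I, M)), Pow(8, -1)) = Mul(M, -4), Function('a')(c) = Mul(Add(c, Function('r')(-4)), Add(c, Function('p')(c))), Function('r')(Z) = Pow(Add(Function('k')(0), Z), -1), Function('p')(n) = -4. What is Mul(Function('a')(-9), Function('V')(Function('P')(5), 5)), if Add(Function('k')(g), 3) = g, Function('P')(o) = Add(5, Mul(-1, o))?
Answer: Rational(133120, 7) ≈ 19017.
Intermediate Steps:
Function('k')(g) = Add(-3, g)
Function('r')(Z) = Pow(Add(-3, Z), -1) (Function('r')(Z) = Pow(Add(Add(-3, 0), Z), -1) = Pow(Add(-3, Z), -1))
Function('a')(c) = Mul(Add(-4, c), Add(Rational(-1, 7), c)) (Function('a')(c) = Mul(Add(c, Pow(Add(-3, -4), -1)), Add(c, -4)) = Mul(Add(c, Pow(-7, -1)), Add(-4, c)) = Mul(Add(c, Rational(-1, 7)), Add(-4, c)) = Mul(Add(Rational(-1, 7), c), Add(-4, c)) = Mul(Add(-4, c), Add(Rational(-1, 7), c)))
Function('V')(I, M) = Mul(32, M) (Function('V')(I, M) = Mul(-8, Mul(M, -4)) = Mul(-8, Mul(-4, M)) = Mul(32, M))
Mul(Function('a')(-9), Function('V')(Function('P')(5), 5)) = Mul(Add(Rational(4, 7), Pow(-9, 2), Mul(Rational(-29, 7), -9)), Mul(32, 5)) = Mul(Add(Rational(4, 7), 81, Rational(261, 7)), 160) = Mul(Rational(832, 7), 160) = Rational(133120, 7)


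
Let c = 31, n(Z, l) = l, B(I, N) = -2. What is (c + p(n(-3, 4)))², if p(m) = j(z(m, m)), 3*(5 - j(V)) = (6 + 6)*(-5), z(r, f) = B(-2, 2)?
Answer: 3136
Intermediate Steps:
z(r, f) = -2
j(V) = 25 (j(V) = 5 - (6 + 6)*(-5)/3 = 5 - 4*(-5) = 5 - ⅓*(-60) = 5 + 20 = 25)
p(m) = 25
(c + p(n(-3, 4)))² = (31 + 25)² = 56² = 3136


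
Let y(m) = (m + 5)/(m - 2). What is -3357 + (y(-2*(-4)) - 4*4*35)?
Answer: -23489/6 ≈ -3914.8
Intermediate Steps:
y(m) = (5 + m)/(-2 + m)
-3357 + (y(-2*(-4)) - 4*4*35) = -3357 + ((5 - 2*(-4))/(-2 - 2*(-4)) - 4*4*35) = -3357 + ((5 + 8)/(-2 + 8) - 16*35) = -3357 + (13/6 - 560) = -3357 - 3347/6 = -23489/6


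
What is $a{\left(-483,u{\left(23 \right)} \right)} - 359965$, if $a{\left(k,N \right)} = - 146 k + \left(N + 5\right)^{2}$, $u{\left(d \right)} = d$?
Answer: $-288663$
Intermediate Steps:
$a{\left(k,N \right)} = \left(5 + N\right)^{2} - 146 k$ ($a{\left(k,N \right)} = - 146 k + \left(5 + N\right)^{2} = \left(5 + N\right)^{2} - 146 k$)
$a{\left(-483,u{\left(23 \right)} \right)} - 359965 = \left(\left(5 + 23\right)^{2} - -70518\right) - 359965 = \left(28^{2} + 70518\right) - 359965 = \left(784 + 70518\right) - 359965 = 71302 - 359965 = -288663$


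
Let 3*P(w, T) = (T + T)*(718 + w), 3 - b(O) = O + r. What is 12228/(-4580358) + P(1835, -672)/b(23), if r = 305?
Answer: 873125501042/248102725 ≈ 3519.2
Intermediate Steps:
b(O) = -302 - O (b(O) = 3 - (O + 305) = 3 - (305 + O) = 3 + (-305 - O) = -302 - O)
P(w, T) = 2*T*(718 + w)/3 (P(w, T) = ((T + T)*(718 + w))/3 = ((2*T)*(718 + w))/3 = (2*T*(718 + w))/3 = 2*T*(718 + w)/3)
12228/(-4580358) + P(1835, -672)/b(23) = 12228/(-4580358) + ((⅔)*(-672)*(718 + 1835))/(-302 - 1*23) = 12228*(-1/4580358) + ((⅔)*(-672)*2553)/(-302 - 23) = -2038/763393 - 1143744/(-325) = -2038/763393 - 1143744*(-1/325) = -2038/763393 + 1143744/325 = 873125501042/248102725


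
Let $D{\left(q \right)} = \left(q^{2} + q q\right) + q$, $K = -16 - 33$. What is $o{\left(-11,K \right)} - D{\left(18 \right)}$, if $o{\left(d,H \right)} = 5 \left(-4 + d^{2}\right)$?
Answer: $-81$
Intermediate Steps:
$K = -49$
$o{\left(d,H \right)} = -20 + 5 d^{2}$
$D{\left(q \right)} = q + 2 q^{2}$ ($D{\left(q \right)} = \left(q^{2} + q^{2}\right) + q = 2 q^{2} + q = q + 2 q^{2}$)
$o{\left(-11,K \right)} - D{\left(18 \right)} = \left(-20 + 5 \left(-11\right)^{2}\right) - 18 \left(1 + 2 \cdot 18\right) = \left(-20 + 5 \cdot 121\right) - 18 \left(1 + 36\right) = \left(-20 + 605\right) - 18 \cdot 37 = 585 - 666 = -81$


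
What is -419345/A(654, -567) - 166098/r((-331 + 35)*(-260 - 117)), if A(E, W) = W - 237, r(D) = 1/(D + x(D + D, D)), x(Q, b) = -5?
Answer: -14901639111559/804 ≈ -1.8534e+10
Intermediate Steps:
r(D) = 1/(-5 + D) (r(D) = 1/(D - 5) = 1/(-5 + D))
A(E, W) = -237 + W
-419345/A(654, -567) - 166098/r((-331 + 35)*(-260 - 117)) = -419345/(-237 - 567) - (-830490 + 166098*(-331 + 35)*(-260 - 117)) = -419345/(-804) - 166098/(1/(-5 - 296*(-377))) = -419345*(-1/804) - 166098/(1/(-5 + 111592)) = 419345/804 - 166098/(1/111587) = 419345/804 - 166098/1/111587 = 419345/804 - 166098*111587 = 419345/804 - 18534377526 = -14901639111559/804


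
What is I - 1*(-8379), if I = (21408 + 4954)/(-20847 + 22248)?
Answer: 11765341/1401 ≈ 8397.8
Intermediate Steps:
I = 26362/1401 ≈ 18.817
I - 1*(-8379) = 26362/1401 - 1*(-8379) = 26362/1401 + 8379 = 11765341/1401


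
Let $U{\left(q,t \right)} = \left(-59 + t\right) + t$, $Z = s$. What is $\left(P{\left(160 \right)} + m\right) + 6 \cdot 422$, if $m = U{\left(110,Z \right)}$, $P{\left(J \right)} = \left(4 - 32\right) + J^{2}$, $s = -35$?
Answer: $27975$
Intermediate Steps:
$Z = -35$
$P{\left(J \right)} = -28 + J^{2}$
$U{\left(q,t \right)} = -59 + 2 t$
$m = -129$ ($m = -59 + 2 \left(-35\right) = -59 - 70 = -129$)
$\left(P{\left(160 \right)} + m\right) + 6 \cdot 422 = \left(\left(-28 + 160^{2}\right) - 129\right) + 6 \cdot 422 = \left(\left(-28 + 25600\right) - 129\right) + 2532 = \left(25572 - 129\right) + 2532 = 25443 + 2532 = 27975$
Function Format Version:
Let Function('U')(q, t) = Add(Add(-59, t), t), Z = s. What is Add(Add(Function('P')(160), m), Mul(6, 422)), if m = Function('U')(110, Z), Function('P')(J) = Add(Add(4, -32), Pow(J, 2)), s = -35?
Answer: 27975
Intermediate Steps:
Z = -35
Function('P')(J) = Add(-28, Pow(J, 2))
Function('U')(q, t) = Add(-59, Mul(2, t))
m = -129 (m = Add(-59, Mul(2, -35)) = Add(-59, -70) = -129)
Add(Add(Function('P')(160), m), Mul(6, 422)) = Add(Add(Add(-28, Pow(160, 2)), -129), Mul(6, 422)) = Add(Add(Add(-28, 25600), -129), 2532) = Add(Add(25572, -129), 2532) = Add(25443, 2532) = 27975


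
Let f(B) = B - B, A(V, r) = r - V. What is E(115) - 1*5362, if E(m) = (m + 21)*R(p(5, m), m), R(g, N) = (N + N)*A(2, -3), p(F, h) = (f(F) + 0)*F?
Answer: -161762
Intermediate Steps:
f(B) = 0
p(F, h) = 0 (p(F, h) = (0 + 0)*F = 0*F = 0)
R(g, N) = -10*N (R(g, N) = (N + N)*(-3 - 1*2) = (2*N)*(-3 - 2) = (2*N)*(-5) = -10*N)
E(m) = -10*m*(21 + m) (E(m) = (m + 21)*(-10*m) = (21 + m)*(-10*m) = -10*m*(21 + m))
E(115) - 1*5362 = -10*115*(21 + 115) - 1*5362 = -10*115*136 - 5362 = -156400 - 5362 = -161762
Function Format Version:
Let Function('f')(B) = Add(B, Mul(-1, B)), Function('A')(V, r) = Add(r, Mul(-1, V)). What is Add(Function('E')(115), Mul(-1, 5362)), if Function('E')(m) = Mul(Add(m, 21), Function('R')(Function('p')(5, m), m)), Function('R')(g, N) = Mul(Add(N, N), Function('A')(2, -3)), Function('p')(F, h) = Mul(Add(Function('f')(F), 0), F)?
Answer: -161762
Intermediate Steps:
Function('f')(B) = 0
Function('p')(F, h) = 0 (Function('p')(F, h) = Mul(Add(0, 0), F) = Mul(0, F) = 0)
Function('R')(g, N) = Mul(-10, N) (Function('R')(g, N) = Mul(Add(N, N), Add(-3, Mul(-1, 2))) = Mul(Mul(2, N), Add(-3, -2)) = Mul(Mul(2, N), -5) = Mul(-10, N))
Function('E')(m) = Mul(-10, m, Add(21, m)) (Function('E')(m) = Mul(Add(m, 21), Mul(-10, m)) = Mul(Add(21, m), Mul(-10, m)) = Mul(-10, m, Add(21, m)))
Add(Function('E')(115), Mul(-1, 5362)) = Add(Mul(-10, 115, Add(21, 115)), Mul(-1, 5362)) = Add(Mul(-10, 115, 136), -5362) = Add(-156400, -5362) = -161762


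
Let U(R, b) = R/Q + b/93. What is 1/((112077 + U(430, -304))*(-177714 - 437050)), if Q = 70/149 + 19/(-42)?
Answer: -10137/852277353970412 ≈ -1.1894e-11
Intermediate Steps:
Q = 109/6258 (Q = 70*(1/149) + 19*(-1/42) = 70/149 - 19/42 = 109/6258 ≈ 0.017418)
U(R, b) = b/93 + 6258*R/109 (U(R, b) = R/(109/6258) + b/93 = R*(6258/109) + b*(1/93) = 6258*R/109 + b/93 = b/93 + 6258*R/109)
1/((112077 + U(430, -304))*(-177714 - 437050)) = 1/((112077 + ((1/93)*(-304) + (6258/109)*430))*(-177714 - 437050)) = 1/((112077 + (-304/93 + 2690940/109))*(-614764)) = 1/((112077 + 250224284/10137)*(-614764)) = 1/((1386348833/10137)*(-614764)) = 1/(-852277353970412/10137) = -10137/852277353970412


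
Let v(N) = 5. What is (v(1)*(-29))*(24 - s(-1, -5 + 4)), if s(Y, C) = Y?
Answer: -3625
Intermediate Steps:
(v(1)*(-29))*(24 - s(-1, -5 + 4)) = (5*(-29))*(24 - 1*(-1)) = -145*(24 + 1) = -145*25 = -3625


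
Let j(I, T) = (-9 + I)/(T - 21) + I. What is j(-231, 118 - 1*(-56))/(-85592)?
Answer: 11861/4365192 ≈ 0.0027172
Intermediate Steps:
j(I, T) = I + (-9 + I)/(-21 + T) (j(I, T) = (-9 + I)/(-21 + T) + I = I + (-9 + I)/(-21 + T))
j(-231, 118 - 1*(-56))/(-85592) = ((-9 - 20*(-231) - 231*(118 - 1*(-56)))/(-21 + (118 - 1*(-56))))/(-85592) = ((-9 + 4620 - 231*(118 + 56))/(-21 + (118 + 56)))*(-1/85592) = ((-9 + 4620 - 231*174)/(-21 + 174))*(-1/85592) = ((-9 + 4620 - 40194)/153)*(-1/85592) = ((1/153)*(-35583))*(-1/85592) = -11861/51*(-1/85592) = 11861/4365192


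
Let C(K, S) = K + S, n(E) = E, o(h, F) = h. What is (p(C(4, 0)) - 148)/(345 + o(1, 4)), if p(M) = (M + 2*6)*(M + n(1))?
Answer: -34/173 ≈ -0.19653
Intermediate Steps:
p(M) = (1 + M)*(12 + M) (p(M) = (M + 2*6)*(M + 1) = (M + 12)*(1 + M) = (12 + M)*(1 + M) = (1 + M)*(12 + M))
(p(C(4, 0)) - 148)/(345 + o(1, 4)) = ((12 + (4 + 0)² + 13*(4 + 0)) - 148)/(345 + 1) = ((12 + 4² + 13*4) - 148)/346 = ((12 + 16 + 52) - 148)*(1/346) = (80 - 148)*(1/346) = -68*1/346 = -34/173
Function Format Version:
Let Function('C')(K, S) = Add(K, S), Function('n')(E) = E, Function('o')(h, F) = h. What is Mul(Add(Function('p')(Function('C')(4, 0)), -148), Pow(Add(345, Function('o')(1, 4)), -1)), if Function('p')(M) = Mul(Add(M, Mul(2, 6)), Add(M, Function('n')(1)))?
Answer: Rational(-34, 173) ≈ -0.19653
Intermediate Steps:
Function('p')(M) = Mul(Add(1, M), Add(12, M)) (Function('p')(M) = Mul(Add(M, Mul(2, 6)), Add(M, 1)) = Mul(Add(M, 12), Add(1, M)) = Mul(Add(12, M), Add(1, M)) = Mul(Add(1, M), Add(12, M)))
Mul(Add(Function('p')(Function('C')(4, 0)), -148), Pow(Add(345, Function('o')(1, 4)), -1)) = Mul(Add(Add(12, Pow(Add(4, 0), 2), Mul(13, Add(4, 0))), -148), Pow(Add(345, 1), -1)) = Mul(Add(Add(12, Pow(4, 2), Mul(13, 4)), -148), Pow(346, -1)) = Mul(Add(Add(12, 16, 52), -148), Rational(1, 346)) = Mul(Add(80, -148), Rational(1, 346)) = Mul(-68, Rational(1, 346)) = Rational(-34, 173)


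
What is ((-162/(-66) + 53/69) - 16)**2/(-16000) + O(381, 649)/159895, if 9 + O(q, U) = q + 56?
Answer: -554665728779/73689977196000 ≈ -0.0075270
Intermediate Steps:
O(q, U) = 47 + q (O(q, U) = -9 + (q + 56) = -9 + (56 + q) = 47 + q)
((-162/(-66) + 53/69) - 16)**2/(-16000) + O(381, 649)/159895 = ((-162/(-66) + 53/69) - 16)**2/(-16000) + (47 + 381)/159895 = ((-162*(-1/66) + 53*(1/69)) - 16)**2*(-1/16000) + 428*(1/159895) = ((27/11 + 53/69) - 16)**2*(-1/16000) + 428/159895 = (2446/759 - 16)**2*(-1/16000) + 428/159895 = (-9698/759)**2*(-1/16000) + 428/159895 = (94051204/576081)*(-1/16000) + 428/159895 = -23512801/2304324000 + 428/159895 = -554665728779/73689977196000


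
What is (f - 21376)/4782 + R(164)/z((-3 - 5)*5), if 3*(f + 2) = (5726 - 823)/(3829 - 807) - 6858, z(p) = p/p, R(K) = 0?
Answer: -214532921/43353612 ≈ -4.9484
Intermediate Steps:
z(p) = 1
f = -20738105/9066 (f = -2 + ((5726 - 823)/(3829 - 807) - 6858)/3 = -2 + (4903/3022 - 6858)/3 = -2 + (⅓)*(-20719973/3022) = -2 - 20719973/9066 = -20738105/9066 ≈ -2287.5)
(f - 21376)/4782 + R(164)/z((-3 - 5)*5) = (-20738105/9066 - 21376)/4782 + 0/1 = -214532921/9066*1/4782 + 0*1 = -214532921/43353612 + 0 = -214532921/43353612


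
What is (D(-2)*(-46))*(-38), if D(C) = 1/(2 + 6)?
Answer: 437/2 ≈ 218.50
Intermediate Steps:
D(C) = 1/8
(D(-2)*(-46))*(-38) = ((1/8)*(-46))*(-38) = -23/4*(-38) = 437/2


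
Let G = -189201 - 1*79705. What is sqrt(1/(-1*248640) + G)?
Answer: I*sqrt(259754160762285)/31080 ≈ 518.56*I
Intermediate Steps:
G = -268906 (G = -189201 - 79705 = -268906)
sqrt(1/(-1*248640) + G) = sqrt(1/(-1*248640) - 268906) = sqrt(1/(-248640) - 268906) = sqrt(-1/248640 - 268906) = sqrt(-66860787841/248640) = I*sqrt(259754160762285)/31080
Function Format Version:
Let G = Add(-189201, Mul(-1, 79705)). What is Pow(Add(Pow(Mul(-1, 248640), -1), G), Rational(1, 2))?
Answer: Mul(Rational(1, 31080), I, Pow(259754160762285, Rational(1, 2))) ≈ Mul(518.56, I)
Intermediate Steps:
G = -268906 (G = Add(-189201, -79705) = -268906)
Pow(Add(Pow(Mul(-1, 248640), -1), G), Rational(1, 2)) = Pow(Add(Pow(Mul(-1, 248640), -1), -268906), Rational(1, 2)) = Pow(Add(Pow(-248640, -1), -268906), Rational(1, 2)) = Pow(Add(Rational(-1, 248640), -268906), Rational(1, 2)) = Pow(Rational(-66860787841, 248640), Rational(1, 2)) = Mul(Rational(1, 31080), I, Pow(259754160762285, Rational(1, 2)))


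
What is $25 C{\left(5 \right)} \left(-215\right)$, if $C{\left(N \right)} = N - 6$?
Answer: $5375$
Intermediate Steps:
$C{\left(N \right)} = -6 + N$ ($C{\left(N \right)} = N - 6 = -6 + N$)
$25 C{\left(5 \right)} \left(-215\right) = 25 \left(-6 + 5\right) \left(-215\right) = 25 \left(-1\right) \left(-215\right) = \left(-25\right) \left(-215\right) = 5375$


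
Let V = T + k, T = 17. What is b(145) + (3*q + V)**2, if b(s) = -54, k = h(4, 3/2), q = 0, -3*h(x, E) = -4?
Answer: 2539/9 ≈ 282.11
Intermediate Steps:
h(x, E) = 4/3 (h(x, E) = -1/3*(-4) = 4/3)
k = 4/3 ≈ 1.3333
V = 55/3 (V = 17 + 4/3 = 55/3 ≈ 18.333)
b(145) + (3*q + V)**2 = -54 + (3*0 + 55/3)**2 = -54 + (0 + 55/3)**2 = -54 + (55/3)**2 = -54 + 3025/9 = 2539/9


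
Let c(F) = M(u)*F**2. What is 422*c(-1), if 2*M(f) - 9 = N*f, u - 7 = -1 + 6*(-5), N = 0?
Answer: 1899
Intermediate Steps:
u = -24 (u = 7 + (-1 + 6*(-5)) = 7 + (-1 - 30) = 7 - 31 = -24)
M(f) = 9/2 (M(f) = 9/2 + (0*f)/2 = 9/2 + (1/2)*0 = 9/2 + 0 = 9/2)
c(F) = 9*F**2/2
422*c(-1) = 422*((9/2)*(-1)**2) = 422*((9/2)*1) = 422*(9/2) = 1899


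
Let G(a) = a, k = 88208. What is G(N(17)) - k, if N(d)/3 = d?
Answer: -88157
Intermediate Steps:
N(d) = 3*d
G(N(17)) - k = 3*17 - 1*88208 = 51 - 88208 = -88157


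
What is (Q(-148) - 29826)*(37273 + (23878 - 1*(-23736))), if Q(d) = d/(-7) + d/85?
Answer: -1505464663362/595 ≈ -2.5302e+9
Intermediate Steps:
Q(d) = -78*d/595 (Q(d) = d*(-⅐) + d*(1/85) = -d/7 + d/85 = -78*d/595)
(Q(-148) - 29826)*(37273 + (23878 - 1*(-23736))) = (-78/595*(-148) - 29826)*(37273 + (23878 - 1*(-23736))) = (11544/595 - 29826)*(37273 + (23878 + 23736)) = -17734926*(37273 + 47614)/595 = -17734926/595*84887 = -1505464663362/595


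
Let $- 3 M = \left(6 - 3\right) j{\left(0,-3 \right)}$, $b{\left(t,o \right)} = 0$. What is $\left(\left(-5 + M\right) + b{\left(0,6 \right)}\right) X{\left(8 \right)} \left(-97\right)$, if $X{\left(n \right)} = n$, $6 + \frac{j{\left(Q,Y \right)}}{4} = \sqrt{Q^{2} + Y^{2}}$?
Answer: $-5432$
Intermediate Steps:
$j{\left(Q,Y \right)} = -24 + 4 \sqrt{Q^{2} + Y^{2}}$
$M = 12$ ($M = - \frac{\left(6 - 3\right) \left(-24 + 4 \sqrt{0^{2} + \left(-3\right)^{2}}\right)}{3} = - \frac{3 \left(-24 + 4 \sqrt{0 + 9}\right)}{3} = - \frac{3 \left(-24 + 4 \sqrt{9}\right)}{3} = - \frac{3 \left(-24 + 4 \cdot 3\right)}{3} = - \frac{3 \left(-24 + 12\right)}{3} = - \frac{3 \left(-12\right)}{3} = \left(- \frac{1}{3}\right) \left(-36\right) = 12$)
$\left(\left(-5 + M\right) + b{\left(0,6 \right)}\right) X{\left(8 \right)} \left(-97\right) = \left(\left(-5 + 12\right) + 0\right) 8 \left(-97\right) = \left(7 + 0\right) 8 \left(-97\right) = 7 \cdot 8 \left(-97\right) = 56 \left(-97\right) = -5432$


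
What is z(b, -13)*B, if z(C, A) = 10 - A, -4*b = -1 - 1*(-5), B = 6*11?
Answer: 1518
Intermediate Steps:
B = 66
b = -1 (b = -(-1 - 1*(-5))/4 = -(-1 + 5)/4 = -1/4*4 = -1)
z(b, -13)*B = (10 - 1*(-13))*66 = (10 + 13)*66 = 23*66 = 1518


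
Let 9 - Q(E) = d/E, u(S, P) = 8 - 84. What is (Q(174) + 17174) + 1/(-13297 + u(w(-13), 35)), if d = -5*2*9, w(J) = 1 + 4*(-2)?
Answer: 6664060077/387817 ≈ 17184.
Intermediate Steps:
w(J) = -7 (w(J) = 1 - 8 = -7)
u(S, P) = -76
d = -90 (d = -10*9 = -90)
Q(E) = 9 + 90/E (Q(E) = 9 - (-90)/E = 9 + 90/E)
(Q(174) + 17174) + 1/(-13297 + u(w(-13), 35)) = ((9 + 90/174) + 17174) + 1/(-13297 - 76) = ((9 + 90*(1/174)) + 17174) + 1/(-13373) = ((9 + 15/29) + 17174) - 1/13373 = (276/29 + 17174) - 1/13373 = 498322/29 - 1/13373 = 6664060077/387817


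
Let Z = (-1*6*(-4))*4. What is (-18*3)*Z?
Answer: -5184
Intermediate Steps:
Z = 96 (Z = -6*(-4)*4 = 24*4 = 96)
(-18*3)*Z = -18*3*96 = -54*96 = -5184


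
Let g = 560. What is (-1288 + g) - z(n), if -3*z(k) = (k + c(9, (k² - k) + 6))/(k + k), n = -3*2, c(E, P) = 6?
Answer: -728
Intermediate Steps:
n = -6
z(k) = -(6 + k)/(6*k) (z(k) = -(k + 6)/(3*(k + k)) = -(6 + k)/(3*(2*k)) = -(6 + k)*1/(2*k)/3 = -(6 + k)/(6*k))
(-1288 + g) - z(n) = (-1288 + 560) - (-6 - 1*(-6))/(6*(-6)) = -728 - (-1)*(-6 + 6)/(6*6) = -728 - (-1)*0/(6*6) = -728 - 1*0 = -728 + 0 = -728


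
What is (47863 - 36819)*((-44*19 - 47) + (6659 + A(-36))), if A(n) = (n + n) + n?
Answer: 62597392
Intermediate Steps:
A(n) = 3*n (A(n) = 2*n + n = 3*n)
(47863 - 36819)*((-44*19 - 47) + (6659 + A(-36))) = (47863 - 36819)*((-44*19 - 47) + (6659 + 3*(-36))) = 11044*((-836 - 47) + (6659 - 108)) = 11044*(-883 + 6551) = 11044*5668 = 62597392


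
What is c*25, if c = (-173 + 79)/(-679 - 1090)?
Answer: 2350/1769 ≈ 1.3284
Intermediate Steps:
c = 94/1769 (c = -94/(-1769) = -94*(-1/1769) = 94/1769 ≈ 0.053137)
c*25 = (94/1769)*25 = 2350/1769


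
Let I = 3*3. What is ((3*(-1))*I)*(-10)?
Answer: 270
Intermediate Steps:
I = 9
((3*(-1))*I)*(-10) = ((3*(-1))*9)*(-10) = -3*9*(-10) = -27*(-10) = 270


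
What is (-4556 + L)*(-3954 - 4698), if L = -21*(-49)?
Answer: 30515604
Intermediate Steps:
L = 1029
(-4556 + L)*(-3954 - 4698) = (-4556 + 1029)*(-3954 - 4698) = -3527*(-8652) = 30515604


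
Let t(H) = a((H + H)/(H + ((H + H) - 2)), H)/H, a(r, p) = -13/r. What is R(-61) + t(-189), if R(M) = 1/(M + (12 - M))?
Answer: 26701/142884 ≈ 0.18687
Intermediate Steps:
t(H) = -13*(-2 + 3*H)/(2*H²) (t(H) = (-13*(H + ((H + H) - 2))/(H + H))/H = (-13*(H + (2*H - 2))/(2*H))/H = (-13*(H + (-2 + 2*H))/(2*H))/H = (-13*(-2 + 3*H)/(2*H))/H = -13*(-2 + 3*H)/(2*H²))
R(M) = 1/12
R(-61) + t(-189) = 1/12 + (13/2)*(2 - 3*(-189))/(-189)² = 1/12 + (13/2)*(1/35721)*(2 + 567) = 1/12 + (13/2)*(1/35721)*569 = 1/12 + 7397/71442 = 26701/142884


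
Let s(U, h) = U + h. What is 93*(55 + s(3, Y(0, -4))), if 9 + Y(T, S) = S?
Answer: 4185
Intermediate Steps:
Y(T, S) = -9 + S
93*(55 + s(3, Y(0, -4))) = 93*(55 + (3 + (-9 - 4))) = 93*(55 + (3 - 13)) = 93*(55 - 10) = 93*45 = 4185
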